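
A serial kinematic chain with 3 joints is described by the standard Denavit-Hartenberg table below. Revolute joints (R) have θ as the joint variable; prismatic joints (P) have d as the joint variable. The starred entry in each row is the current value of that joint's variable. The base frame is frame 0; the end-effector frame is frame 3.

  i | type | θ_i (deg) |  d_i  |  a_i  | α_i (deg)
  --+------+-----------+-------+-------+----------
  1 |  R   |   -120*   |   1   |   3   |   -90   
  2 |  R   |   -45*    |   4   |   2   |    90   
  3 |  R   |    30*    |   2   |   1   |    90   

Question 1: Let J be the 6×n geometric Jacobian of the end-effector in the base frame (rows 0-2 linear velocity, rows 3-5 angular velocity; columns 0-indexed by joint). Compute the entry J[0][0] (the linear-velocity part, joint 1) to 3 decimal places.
axis z_0 = ẑ; lever o_n−o_0 = (2.0909,-5.3784,4.4408)
cross product → J_v[:, 0] = (5.3784,2.0909,-0.0000)
J_ω[:, 0] = z_0
entry J[0][0] = 5.3784

5.378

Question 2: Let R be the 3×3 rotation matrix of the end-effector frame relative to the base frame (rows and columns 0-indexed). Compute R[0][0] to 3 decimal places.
0.127

End-effector x-axis (col 0 of R) = (0.1268,-0.7803,0.6124)
R[0][0] = 0.1268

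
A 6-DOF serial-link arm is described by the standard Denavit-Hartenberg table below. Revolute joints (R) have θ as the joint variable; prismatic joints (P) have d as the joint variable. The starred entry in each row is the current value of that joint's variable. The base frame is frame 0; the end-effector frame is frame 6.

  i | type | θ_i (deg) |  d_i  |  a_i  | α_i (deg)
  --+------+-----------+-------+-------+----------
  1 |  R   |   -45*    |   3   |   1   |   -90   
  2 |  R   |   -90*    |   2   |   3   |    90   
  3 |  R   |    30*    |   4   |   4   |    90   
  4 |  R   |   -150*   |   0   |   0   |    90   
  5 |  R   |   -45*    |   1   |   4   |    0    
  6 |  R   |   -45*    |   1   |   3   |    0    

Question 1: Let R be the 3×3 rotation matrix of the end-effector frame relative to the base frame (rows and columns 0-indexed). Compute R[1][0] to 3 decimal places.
0.612

End-effector x-axis (col 0 of R) = (0.6124,0.6124,-0.5000)
R[1][0] = 0.6124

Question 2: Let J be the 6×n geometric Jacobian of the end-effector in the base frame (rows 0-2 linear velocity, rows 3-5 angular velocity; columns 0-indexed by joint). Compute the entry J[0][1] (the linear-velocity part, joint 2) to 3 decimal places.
axis z_1 = (0.7071,0.7071,0.0000); lever o_n−o_1 = (2.1248,8.2312,0.5625)
cross product → J_v[:, 1] = (0.3978,-0.3978,4.3178)
J_ω[:, 1] = z_1
entry J[0][1] = 0.3978

0.398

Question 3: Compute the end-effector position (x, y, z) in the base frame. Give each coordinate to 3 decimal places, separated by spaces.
2.832 7.524 3.563

after link 1: o_1 = (0.7071, -0.7071, 3.0000)
after link 2: o_2 = (2.1213, 0.7071, 6.0000)
after link 3: o_3 = (0.7071, 4.9497, 9.4641)
after link 4: o_4 = (0.7071, 4.9497, 9.4641)
after link 5: o_5 = (1.7840, 5.2514, 5.4956)
after link 6: o_6 = (2.8320, 7.5241, 3.5625)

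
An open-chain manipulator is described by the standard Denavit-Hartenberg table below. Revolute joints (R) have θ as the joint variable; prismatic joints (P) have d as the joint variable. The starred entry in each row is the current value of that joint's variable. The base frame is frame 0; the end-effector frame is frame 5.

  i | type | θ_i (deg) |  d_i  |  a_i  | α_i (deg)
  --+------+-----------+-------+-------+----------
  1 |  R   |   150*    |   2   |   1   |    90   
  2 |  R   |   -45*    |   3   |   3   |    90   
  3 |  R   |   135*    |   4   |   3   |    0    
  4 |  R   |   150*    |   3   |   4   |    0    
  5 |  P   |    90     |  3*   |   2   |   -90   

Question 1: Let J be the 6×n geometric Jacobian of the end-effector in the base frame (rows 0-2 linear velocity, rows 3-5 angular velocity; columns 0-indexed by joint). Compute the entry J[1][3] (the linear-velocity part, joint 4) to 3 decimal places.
axis z_3 = (0.6124,-0.3536,-0.7071); lever o_n−o_3 = (0.1842,-3.9701,-6.3407)
cross product → J_v[:, 3] = (-0.5655,3.7526,-2.3660)
J_ω[:, 3] = z_3
entry J[1][3] = 3.7526

3.753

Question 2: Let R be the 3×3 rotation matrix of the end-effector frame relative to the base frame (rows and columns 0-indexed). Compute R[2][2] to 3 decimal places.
End-effector z-axis (col 2 of R) = (0.6415,0.7450,0.1830)
R[2][2] = 0.1830

0.183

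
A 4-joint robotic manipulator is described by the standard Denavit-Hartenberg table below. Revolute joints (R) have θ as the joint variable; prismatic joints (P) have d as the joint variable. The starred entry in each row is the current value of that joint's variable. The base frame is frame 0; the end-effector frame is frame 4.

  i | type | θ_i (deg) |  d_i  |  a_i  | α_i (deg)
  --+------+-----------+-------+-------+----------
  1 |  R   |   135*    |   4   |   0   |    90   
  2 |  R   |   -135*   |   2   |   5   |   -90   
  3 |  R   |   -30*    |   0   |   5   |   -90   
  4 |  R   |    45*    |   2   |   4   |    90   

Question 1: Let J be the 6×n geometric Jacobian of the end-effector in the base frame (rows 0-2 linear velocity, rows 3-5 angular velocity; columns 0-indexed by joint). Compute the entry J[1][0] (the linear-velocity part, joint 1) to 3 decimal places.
10.761

axis z_0 = ẑ; lever o_n−o_0 = (10.7613,-4.8468,-3.0366)
cross product → J_v[:, 0] = (4.8468,10.7613,-0.0000)
J_ω[:, 0] = z_0
entry J[1][0] = 10.7613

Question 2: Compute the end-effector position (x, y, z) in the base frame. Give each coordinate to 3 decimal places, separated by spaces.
10.761 -4.847 -3.037

after link 1: o_1 = (0.0000, 0.0000, 4.0000)
after link 2: o_2 = (3.9142, -1.0858, 0.4645)
after link 3: o_3 = (7.8470, -1.4831, -2.5974)
after link 4: o_4 = (10.7613, -4.8468, -3.0366)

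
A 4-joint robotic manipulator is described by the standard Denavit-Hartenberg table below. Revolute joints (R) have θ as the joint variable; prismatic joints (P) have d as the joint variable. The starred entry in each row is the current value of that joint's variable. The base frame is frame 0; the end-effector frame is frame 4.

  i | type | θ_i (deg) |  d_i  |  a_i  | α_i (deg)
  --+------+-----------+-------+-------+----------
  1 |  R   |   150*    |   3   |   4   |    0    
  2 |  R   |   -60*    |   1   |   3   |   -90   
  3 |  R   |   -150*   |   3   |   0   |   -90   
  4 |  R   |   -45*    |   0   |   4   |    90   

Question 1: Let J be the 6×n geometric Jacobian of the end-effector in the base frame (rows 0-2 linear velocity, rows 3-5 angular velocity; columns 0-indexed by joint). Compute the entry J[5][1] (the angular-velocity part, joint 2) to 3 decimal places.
1.000

axis z_1 = (0.0000,0.0000,1.0000); lever o_n−o_1 = (-5.8284,0.5505,2.4142)
cross product → J_v[:, 1] = (-0.5505,-5.8284,0.0000)
J_ω[:, 1] = z_1
entry J[5][1] = 1.0000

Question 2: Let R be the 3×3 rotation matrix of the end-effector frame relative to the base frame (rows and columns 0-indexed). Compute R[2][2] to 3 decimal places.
-0.354

End-effector z-axis (col 2 of R) = (-0.7071,0.6124,-0.3536)
R[2][2] = -0.3536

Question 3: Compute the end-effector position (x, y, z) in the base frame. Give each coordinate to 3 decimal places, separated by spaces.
after link 1: o_1 = (-3.4641, 2.0000, 3.0000)
after link 2: o_2 = (-3.4641, 5.0000, 4.0000)
after link 3: o_3 = (-6.4641, 5.0000, 4.0000)
after link 4: o_4 = (-9.2925, 2.5505, 5.4142)

-9.293 2.551 5.414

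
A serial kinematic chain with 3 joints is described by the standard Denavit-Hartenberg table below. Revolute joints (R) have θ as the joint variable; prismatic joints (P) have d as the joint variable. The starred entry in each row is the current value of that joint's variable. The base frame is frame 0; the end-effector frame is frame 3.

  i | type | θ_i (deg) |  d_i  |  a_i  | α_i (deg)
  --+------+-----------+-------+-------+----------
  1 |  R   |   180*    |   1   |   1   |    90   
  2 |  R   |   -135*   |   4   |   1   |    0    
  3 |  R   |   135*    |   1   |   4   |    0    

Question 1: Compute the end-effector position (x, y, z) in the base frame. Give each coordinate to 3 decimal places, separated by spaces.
after link 1: o_1 = (-1.0000, 0.0000, 1.0000)
after link 2: o_2 = (-0.2929, 4.0000, 0.2929)
after link 3: o_3 = (-4.2929, 5.0000, 0.2929)

-4.293 5.000 0.293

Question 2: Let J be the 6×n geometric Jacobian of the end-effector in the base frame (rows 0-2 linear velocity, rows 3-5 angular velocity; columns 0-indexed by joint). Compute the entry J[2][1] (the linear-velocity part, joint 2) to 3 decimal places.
axis z_1 = (0.0000,1.0000,0.0000); lever o_n−o_1 = (-3.2929,5.0000,-0.7071)
cross product → J_v[:, 1] = (-0.7071,-0.0000,3.2929)
J_ω[:, 1] = z_1
entry J[2][1] = 3.2929

3.293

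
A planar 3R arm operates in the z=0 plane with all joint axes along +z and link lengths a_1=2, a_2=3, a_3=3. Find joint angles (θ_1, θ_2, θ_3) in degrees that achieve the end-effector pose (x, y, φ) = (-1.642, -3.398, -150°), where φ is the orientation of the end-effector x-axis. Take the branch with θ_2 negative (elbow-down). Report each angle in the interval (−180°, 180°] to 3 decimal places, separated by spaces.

wrist centre = target − a_3·(cos φ, sin φ) = (0.9561, -1.8980)
cos θ_2 = (4.5165−2²−3²)/(2·2·3) = -0.7070; θ_2 = -134.9881° (elbow-down)
β = atan2(-1.8980,0.9561) = -63.2643°; ψ = atan2(-2.1218,-0.1209) = -93.2607°
θ_1 = β − ψ = 29.9964°
θ_3 = φ − θ_1 − θ_2 = -45.0083° (wrapped to (-180°,180°])

29.996 -134.988 -45.008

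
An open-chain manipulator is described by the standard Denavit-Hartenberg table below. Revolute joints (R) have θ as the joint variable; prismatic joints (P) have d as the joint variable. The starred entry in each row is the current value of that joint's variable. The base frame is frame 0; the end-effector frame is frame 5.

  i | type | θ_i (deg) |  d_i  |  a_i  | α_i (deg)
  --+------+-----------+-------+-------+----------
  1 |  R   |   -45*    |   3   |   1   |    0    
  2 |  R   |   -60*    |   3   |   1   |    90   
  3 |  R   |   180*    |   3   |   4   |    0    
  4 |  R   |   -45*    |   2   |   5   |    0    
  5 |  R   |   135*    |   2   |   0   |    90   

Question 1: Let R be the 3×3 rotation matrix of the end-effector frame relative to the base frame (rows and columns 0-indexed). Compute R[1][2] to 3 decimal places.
0.966

End-effector z-axis (col 2 of R) = (0.2588,0.9659,0.0000)
R[1][2] = 0.9659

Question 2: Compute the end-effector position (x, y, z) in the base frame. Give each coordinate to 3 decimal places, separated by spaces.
after link 1: o_1 = (0.7071, -0.7071, 3.0000)
after link 2: o_2 = (0.4483, -1.6730, 6.0000)
after link 3: o_3 = (-1.4142, 2.9671, 6.0000)
after link 4: o_4 = (-2.4310, 6.8998, 9.5355)
after link 5: o_5 = (-4.3629, 7.4175, 9.5355)

-4.363 7.417 9.536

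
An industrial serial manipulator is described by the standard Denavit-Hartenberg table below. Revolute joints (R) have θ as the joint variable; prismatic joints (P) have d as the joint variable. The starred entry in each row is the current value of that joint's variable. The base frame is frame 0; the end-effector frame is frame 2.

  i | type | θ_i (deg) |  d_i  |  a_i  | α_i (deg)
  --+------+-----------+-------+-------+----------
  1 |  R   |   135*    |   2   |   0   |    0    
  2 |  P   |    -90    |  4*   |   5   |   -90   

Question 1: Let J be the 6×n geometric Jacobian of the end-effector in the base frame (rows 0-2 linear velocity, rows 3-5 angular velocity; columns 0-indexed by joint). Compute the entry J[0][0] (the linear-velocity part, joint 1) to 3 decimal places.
-3.536

axis z_0 = ẑ; lever o_n−o_0 = (3.5355,3.5355,6.0000)
cross product → J_v[:, 0] = (-3.5355,3.5355,0.0000)
J_ω[:, 0] = z_0
entry J[0][0] = -3.5355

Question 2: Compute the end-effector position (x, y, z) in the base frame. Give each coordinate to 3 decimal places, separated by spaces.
after link 1: o_1 = (0.0000, 0.0000, 2.0000)
after link 2: o_2 = (3.5355, 3.5355, 6.0000)

3.536 3.536 6.000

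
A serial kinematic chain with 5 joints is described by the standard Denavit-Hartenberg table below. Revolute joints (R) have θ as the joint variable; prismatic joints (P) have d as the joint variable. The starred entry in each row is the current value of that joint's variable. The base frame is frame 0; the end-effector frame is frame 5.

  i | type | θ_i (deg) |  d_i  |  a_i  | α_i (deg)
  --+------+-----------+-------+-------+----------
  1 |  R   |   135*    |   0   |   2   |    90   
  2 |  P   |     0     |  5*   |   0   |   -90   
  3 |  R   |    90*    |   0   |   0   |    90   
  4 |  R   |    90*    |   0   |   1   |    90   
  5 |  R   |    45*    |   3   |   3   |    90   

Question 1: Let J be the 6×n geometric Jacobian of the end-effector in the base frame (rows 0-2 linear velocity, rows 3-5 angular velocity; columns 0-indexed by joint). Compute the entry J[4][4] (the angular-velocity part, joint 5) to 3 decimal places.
-0.707

axis z_4 = (-0.7071,-0.7071,-0.0000); lever o_n−o_4 = (-3.6213,-0.6213,2.1213)
cross product → J_v[:, 4] = (-1.5000,1.5000,-2.1213)
J_ω[:, 4] = z_4
entry J[4][4] = -0.7071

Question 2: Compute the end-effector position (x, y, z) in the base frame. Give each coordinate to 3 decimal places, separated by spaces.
-1.500 4.328 3.121

after link 1: o_1 = (-1.4142, 1.4142, 0.0000)
after link 2: o_2 = (2.1213, 4.9497, 0.0000)
after link 3: o_3 = (2.1213, 4.9497, 0.0000)
after link 4: o_4 = (2.1213, 4.9497, 1.0000)
after link 5: o_5 = (-1.5000, 4.3284, 3.1213)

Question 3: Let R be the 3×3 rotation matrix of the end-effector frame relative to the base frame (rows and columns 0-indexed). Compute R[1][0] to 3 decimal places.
0.500

End-effector x-axis (col 0 of R) = (-0.5000,0.5000,0.7071)
R[1][0] = 0.5000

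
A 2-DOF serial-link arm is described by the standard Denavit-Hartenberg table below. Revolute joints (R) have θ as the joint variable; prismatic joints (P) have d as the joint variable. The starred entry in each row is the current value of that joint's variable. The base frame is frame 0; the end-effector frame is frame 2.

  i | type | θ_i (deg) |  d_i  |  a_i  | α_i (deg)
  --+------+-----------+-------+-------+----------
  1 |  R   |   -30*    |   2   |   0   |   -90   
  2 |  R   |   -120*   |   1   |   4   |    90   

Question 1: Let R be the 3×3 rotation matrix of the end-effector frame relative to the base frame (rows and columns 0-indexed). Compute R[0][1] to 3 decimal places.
End-effector y-axis (col 1 of R) = (0.5000,0.8660,0.0000)
R[0][1] = 0.5000

0.500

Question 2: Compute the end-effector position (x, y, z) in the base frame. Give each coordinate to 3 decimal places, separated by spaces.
-1.232 1.866 5.464

after link 1: o_1 = (0.0000, 0.0000, 2.0000)
after link 2: o_2 = (-1.2321, 1.8660, 5.4641)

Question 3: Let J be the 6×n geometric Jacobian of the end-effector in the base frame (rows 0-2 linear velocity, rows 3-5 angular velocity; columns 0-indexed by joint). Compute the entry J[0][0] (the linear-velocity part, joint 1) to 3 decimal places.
-1.866

axis z_0 = ẑ; lever o_n−o_0 = (-1.2321,1.8660,5.4641)
cross product → J_v[:, 0] = (-1.8660,-1.2321,0.0000)
J_ω[:, 0] = z_0
entry J[0][0] = -1.8660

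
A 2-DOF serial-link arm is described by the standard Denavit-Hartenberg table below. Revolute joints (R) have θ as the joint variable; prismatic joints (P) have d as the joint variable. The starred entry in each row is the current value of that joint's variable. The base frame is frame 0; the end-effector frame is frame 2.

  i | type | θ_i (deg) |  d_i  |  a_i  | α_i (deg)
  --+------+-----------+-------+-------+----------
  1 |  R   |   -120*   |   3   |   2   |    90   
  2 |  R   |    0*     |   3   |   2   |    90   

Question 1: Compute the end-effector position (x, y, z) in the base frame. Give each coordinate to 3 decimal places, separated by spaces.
-4.598 -1.964 3.000

after link 1: o_1 = (-1.0000, -1.7321, 3.0000)
after link 2: o_2 = (-4.5981, -1.9641, 3.0000)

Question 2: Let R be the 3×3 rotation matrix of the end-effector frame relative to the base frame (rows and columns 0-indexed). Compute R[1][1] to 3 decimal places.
End-effector y-axis (col 1 of R) = (-0.8660,0.5000,0.0000)
R[1][1] = 0.5000

0.500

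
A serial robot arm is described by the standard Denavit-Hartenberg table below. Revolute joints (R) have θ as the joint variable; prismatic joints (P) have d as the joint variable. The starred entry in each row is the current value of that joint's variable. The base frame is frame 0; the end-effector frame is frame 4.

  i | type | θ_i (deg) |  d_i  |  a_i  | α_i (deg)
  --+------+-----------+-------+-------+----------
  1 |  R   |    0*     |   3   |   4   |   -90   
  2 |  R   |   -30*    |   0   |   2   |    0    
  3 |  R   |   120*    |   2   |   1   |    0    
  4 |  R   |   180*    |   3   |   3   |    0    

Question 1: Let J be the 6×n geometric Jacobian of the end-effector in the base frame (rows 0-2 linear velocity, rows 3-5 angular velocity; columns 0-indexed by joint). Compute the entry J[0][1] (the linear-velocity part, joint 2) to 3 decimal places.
axis z_1 = (0.0000,1.0000,0.0000); lever o_n−o_1 = (1.7321,5.0000,3.0000)
cross product → J_v[:, 1] = (3.0000,0.0000,-1.7321)
J_ω[:, 1] = z_1
entry J[0][1] = 3.0000

3.000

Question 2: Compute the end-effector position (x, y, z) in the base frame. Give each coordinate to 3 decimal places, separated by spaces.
5.732 5.000 6.000

after link 1: o_1 = (4.0000, 0.0000, 3.0000)
after link 2: o_2 = (5.7321, -0.0000, 4.0000)
after link 3: o_3 = (5.7321, 2.0000, 3.0000)
after link 4: o_4 = (5.7321, 5.0000, 6.0000)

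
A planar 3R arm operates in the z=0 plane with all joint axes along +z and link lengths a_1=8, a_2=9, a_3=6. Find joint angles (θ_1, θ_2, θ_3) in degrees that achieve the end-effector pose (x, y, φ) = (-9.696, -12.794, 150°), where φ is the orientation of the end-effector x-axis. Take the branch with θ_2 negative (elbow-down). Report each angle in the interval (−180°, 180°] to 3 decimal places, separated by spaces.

-89.996 -30.007 -89.997

wrist centre = target − a_3·(cos φ, sin φ) = (-4.4998, -15.7940)
cos θ_2 = (269.6991−8²−9²)/(2·8·9) = 0.8660; θ_2 = -30.0068° (elbow-down)
β = atan2(-15.7940,-4.4998) = -105.9027°; ψ = atan2(-4.5009,15.7937) = -15.9066°
θ_1 = β − ψ = -89.9961°
θ_3 = φ − θ_1 − θ_2 = -89.9971° (wrapped to (-180°,180°])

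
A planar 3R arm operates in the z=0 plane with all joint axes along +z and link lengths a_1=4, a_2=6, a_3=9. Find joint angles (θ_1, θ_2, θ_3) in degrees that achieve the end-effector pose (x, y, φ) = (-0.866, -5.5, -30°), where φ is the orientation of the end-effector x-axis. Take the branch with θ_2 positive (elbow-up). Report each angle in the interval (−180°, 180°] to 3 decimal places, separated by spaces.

150.000 60.001 120.000

wrist centre = target − a_3·(cos φ, sin φ) = (-8.6602, -1.0000)
cos θ_2 = (75.9996−4²−6²)/(2·4·6) = 0.5000; θ_2 = 60.0006° (elbow-up)
β = atan2(-1.0000,-8.6602) = -173.4132°; ψ = atan2(5.1962,6.9999) = 36.5872°
θ_1 = β − ψ = -210.0004°
θ_3 = φ − θ_1 − θ_2 = 119.9998° (wrapped to (-180°,180°])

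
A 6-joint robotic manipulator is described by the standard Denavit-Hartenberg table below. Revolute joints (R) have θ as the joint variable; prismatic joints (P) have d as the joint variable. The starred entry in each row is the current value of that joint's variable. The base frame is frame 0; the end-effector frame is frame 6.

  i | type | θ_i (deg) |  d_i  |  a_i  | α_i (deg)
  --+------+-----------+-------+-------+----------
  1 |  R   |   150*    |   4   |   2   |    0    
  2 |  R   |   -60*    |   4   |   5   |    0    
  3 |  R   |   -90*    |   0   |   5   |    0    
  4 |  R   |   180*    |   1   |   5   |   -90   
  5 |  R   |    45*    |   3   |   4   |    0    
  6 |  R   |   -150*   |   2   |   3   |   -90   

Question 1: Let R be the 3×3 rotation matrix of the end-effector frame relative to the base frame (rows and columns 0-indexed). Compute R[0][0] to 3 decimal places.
0.259

End-effector x-axis (col 0 of R) = (0.2588,0.0000,0.9659)
R[0][0] = 0.2588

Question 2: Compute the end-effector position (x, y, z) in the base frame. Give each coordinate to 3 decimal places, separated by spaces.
after link 1: o_1 = (-1.7321, 1.0000, 4.0000)
after link 2: o_2 = (-1.7321, 6.0000, 8.0000)
after link 3: o_3 = (3.2679, 6.0000, 8.0000)
after link 4: o_4 = (-1.7321, 6.0000, 9.0000)
after link 5: o_5 = (-4.5605, 3.0000, 6.1716)
after link 6: o_6 = (-3.7840, 1.0000, 9.0694)

-3.784 1.000 9.069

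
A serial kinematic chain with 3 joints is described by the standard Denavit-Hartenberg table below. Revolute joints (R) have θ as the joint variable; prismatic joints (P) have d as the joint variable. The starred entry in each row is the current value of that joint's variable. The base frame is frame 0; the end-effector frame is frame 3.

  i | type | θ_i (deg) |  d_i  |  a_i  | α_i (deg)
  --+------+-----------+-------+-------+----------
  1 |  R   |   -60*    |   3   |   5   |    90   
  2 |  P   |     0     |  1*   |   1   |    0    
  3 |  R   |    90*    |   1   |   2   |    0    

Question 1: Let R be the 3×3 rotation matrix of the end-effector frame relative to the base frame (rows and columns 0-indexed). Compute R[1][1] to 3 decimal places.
0.866

End-effector y-axis (col 1 of R) = (-0.5000,0.8660,0.0000)
R[1][1] = 0.8660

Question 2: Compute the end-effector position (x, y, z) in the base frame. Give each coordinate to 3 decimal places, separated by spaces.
1.268 -6.196 5.000

after link 1: o_1 = (2.5000, -4.3301, 3.0000)
after link 2: o_2 = (2.1340, -5.6962, 3.0000)
after link 3: o_3 = (1.2679, -6.1962, 5.0000)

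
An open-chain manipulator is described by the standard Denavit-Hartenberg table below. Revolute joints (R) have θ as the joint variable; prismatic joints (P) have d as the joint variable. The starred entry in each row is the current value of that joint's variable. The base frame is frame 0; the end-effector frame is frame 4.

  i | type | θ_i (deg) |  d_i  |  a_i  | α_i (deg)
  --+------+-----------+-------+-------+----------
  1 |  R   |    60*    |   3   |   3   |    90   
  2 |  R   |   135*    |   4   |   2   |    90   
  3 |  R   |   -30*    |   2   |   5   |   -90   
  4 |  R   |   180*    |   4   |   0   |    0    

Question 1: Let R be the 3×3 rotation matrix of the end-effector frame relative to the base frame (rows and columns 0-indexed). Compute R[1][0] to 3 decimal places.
0.280

End-effector x-axis (col 0 of R) = (0.7392,0.2803,-0.6124)
R[1][0] = 0.2803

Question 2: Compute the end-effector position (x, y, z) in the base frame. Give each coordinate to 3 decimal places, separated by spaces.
after link 1: o_1 = (1.5000, 2.5981, 3.0000)
after link 2: o_2 = (4.2570, -0.6267, 4.4142)
after link 3: o_3 = (1.2681, -0.8036, 8.8903)
after link 4: o_4 = (3.5610, -3.7604, 10.3045)

3.561 -3.760 10.305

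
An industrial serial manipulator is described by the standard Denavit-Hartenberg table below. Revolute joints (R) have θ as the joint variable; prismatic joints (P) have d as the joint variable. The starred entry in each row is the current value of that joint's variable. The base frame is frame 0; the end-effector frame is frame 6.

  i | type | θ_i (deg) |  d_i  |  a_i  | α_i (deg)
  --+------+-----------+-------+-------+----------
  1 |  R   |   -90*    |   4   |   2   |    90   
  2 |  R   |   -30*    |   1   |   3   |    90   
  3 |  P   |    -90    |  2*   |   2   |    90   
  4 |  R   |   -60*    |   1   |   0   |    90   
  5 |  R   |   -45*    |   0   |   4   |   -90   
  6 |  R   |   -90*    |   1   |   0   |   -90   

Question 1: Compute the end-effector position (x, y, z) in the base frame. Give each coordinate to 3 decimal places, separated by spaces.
after link 1: o_1 = (0.0000, -2.0000, 4.0000)
after link 2: o_2 = (-1.0000, -4.5981, 2.5000)
after link 3: o_3 = (1.0000, -3.5981, 0.7679)
after link 4: o_4 = (1.0000, -2.7321, 1.2679)
after link 5: o_5 = (2.4142, -6.4063, 1.9751)
after link 6: o_6 = (2.7678, -6.1001, 2.8589)

2.768 -6.100 2.859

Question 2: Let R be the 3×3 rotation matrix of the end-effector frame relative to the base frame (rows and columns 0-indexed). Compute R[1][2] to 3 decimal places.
-0.919

End-effector z-axis (col 2 of R) = (0.3536,-0.9186,0.1768)
R[1][2] = -0.9186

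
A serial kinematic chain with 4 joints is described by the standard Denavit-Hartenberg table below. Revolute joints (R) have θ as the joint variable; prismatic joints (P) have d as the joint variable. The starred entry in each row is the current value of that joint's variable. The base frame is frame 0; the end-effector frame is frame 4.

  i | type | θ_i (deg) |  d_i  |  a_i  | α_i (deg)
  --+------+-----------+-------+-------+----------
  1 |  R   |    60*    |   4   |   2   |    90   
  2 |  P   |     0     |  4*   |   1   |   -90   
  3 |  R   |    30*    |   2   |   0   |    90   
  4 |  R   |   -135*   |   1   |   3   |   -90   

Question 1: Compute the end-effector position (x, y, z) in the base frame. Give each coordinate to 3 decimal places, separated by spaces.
after link 1: o_1 = (1.0000, 1.7321, 4.0000)
after link 2: o_2 = (4.9641, 0.5981, 4.0000)
after link 3: o_3 = (4.9641, 0.5981, 6.0000)
after link 4: o_4 = (5.9641, -1.5232, 3.8787)

5.964 -1.523 3.879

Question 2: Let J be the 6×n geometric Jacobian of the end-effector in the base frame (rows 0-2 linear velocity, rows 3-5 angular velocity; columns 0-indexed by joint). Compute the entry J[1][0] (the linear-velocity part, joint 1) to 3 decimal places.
axis z_0 = ẑ; lever o_n−o_0 = (5.9641,-1.5232,3.8787)
cross product → J_v[:, 0] = (1.5232,5.9641,-0.0000)
J_ω[:, 0] = z_0
entry J[1][0] = 5.9641

5.964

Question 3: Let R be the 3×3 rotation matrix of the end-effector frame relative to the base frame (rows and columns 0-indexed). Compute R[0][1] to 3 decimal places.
End-effector y-axis (col 1 of R) = (-1.0000,0.0000,-0.0000)
R[0][1] = -1.0000

-1.000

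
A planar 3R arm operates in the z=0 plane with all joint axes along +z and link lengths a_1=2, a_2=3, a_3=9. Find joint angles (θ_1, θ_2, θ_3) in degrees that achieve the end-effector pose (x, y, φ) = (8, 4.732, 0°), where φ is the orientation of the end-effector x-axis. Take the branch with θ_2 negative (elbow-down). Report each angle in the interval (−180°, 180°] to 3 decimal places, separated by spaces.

120.003 -30.005 -89.998

wrist centre = target − a_3·(cos φ, sin φ) = (-1.0000, 4.7320)
cos θ_2 = (23.3918−2²−3²)/(2·2·3) = 0.8660; θ_2 = -30.0046° (elbow-down)
β = atan2(4.7320,-1.0000) = 101.9326°; ψ = atan2(-1.5002,4.5980) = -18.0703°
θ_1 = β − ψ = 120.0029°
θ_3 = φ − θ_1 − θ_2 = -89.9983° (wrapped to (-180°,180°])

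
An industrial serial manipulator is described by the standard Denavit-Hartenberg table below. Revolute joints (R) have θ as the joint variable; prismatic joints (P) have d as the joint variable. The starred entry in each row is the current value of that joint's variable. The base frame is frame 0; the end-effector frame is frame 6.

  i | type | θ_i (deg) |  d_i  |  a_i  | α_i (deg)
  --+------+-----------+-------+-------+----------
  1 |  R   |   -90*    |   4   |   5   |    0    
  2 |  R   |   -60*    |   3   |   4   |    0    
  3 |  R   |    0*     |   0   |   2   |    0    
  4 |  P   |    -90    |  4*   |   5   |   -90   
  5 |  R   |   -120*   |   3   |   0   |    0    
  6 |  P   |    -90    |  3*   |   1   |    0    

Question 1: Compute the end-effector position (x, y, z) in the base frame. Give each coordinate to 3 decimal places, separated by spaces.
after link 1: o_1 = (0.0000, -5.0000, 4.0000)
after link 2: o_2 = (-3.4641, -7.0000, 7.0000)
after link 3: o_3 = (-5.1962, -8.0000, 7.0000)
after link 4: o_4 = (-7.6962, -3.6699, 11.0000)
after link 5: o_5 = (-10.2942, -5.1699, 11.0000)
after link 6: o_6 = (-12.4593, -7.4199, 10.5000)

-12.459 -7.420 10.500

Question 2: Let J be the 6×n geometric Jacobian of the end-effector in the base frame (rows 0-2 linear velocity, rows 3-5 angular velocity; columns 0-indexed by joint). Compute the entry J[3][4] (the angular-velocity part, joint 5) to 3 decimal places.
axis z_4 = (-0.8660,-0.5000,0.0000); lever o_n−o_4 = (-4.7631,-3.7500,-0.5000)
cross product → J_v[:, 4] = (0.2500,-0.4330,0.8660)
J_ω[:, 4] = z_4
entry J[3][4] = -0.8660

-0.866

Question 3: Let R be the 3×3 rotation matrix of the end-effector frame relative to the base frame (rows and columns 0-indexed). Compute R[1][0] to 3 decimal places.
-0.750

End-effector x-axis (col 0 of R) = (0.4330,-0.7500,-0.5000)
R[1][0] = -0.7500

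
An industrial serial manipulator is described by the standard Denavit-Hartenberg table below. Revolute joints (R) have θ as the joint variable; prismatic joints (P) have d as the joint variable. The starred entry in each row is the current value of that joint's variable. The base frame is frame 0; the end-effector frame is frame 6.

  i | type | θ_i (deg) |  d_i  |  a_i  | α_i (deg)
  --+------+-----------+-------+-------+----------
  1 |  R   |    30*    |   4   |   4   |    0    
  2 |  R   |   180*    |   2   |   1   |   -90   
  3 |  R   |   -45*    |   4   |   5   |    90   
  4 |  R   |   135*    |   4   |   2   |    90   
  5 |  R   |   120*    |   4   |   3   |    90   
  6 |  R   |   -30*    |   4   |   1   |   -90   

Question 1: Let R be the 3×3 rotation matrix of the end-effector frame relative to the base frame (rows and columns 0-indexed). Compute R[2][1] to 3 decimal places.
End-effector y-axis (col 1 of R) = (-0.9874,0.1370,0.0795)
R[2][1] = 0.0795

0.079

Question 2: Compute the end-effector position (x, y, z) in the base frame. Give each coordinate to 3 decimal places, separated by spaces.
after link 1: o_1 = (3.4641, 2.0000, 4.0000)
after link 2: o_2 = (2.5981, 1.5000, 6.0000)
after link 3: o_3 = (1.5362, -3.7319, 9.5355)
after link 4: o_4 = (5.5588, -3.0424, 11.3640)
after link 5: o_5 = (5.6521, -5.0298, 15.9511)
after link 6: o_6 = (9.7600, -4.7247, 16.1301)

9.760 -4.725 16.130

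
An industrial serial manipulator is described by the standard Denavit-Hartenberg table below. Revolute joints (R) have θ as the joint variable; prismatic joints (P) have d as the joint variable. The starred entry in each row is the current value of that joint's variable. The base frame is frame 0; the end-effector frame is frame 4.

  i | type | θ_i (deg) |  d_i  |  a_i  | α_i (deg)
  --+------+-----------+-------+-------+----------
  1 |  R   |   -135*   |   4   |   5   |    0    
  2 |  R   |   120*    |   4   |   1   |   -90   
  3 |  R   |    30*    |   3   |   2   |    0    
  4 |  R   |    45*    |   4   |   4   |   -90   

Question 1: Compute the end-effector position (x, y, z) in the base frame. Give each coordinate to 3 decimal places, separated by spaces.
after link 1: o_1 = (-3.5355, -3.5355, 4.0000)
after link 2: o_2 = (-2.5696, -3.7944, 8.0000)
after link 3: o_3 = (-0.1201, -1.3449, 7.0000)
after link 4: o_4 = (1.9152, 2.2509, 3.1363)

1.915 2.251 3.136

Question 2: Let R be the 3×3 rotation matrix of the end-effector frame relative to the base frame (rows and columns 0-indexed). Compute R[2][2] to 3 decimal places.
-0.259

End-effector z-axis (col 2 of R) = (-0.9330,0.2500,-0.2588)
R[2][2] = -0.2588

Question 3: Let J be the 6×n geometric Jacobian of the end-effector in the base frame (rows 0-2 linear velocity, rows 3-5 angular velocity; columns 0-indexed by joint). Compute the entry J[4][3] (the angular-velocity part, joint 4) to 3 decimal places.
0.966

axis z_3 = (0.2588,0.9659,0.0000); lever o_n−o_3 = (2.0353,3.5958,-3.8637)
cross product → J_v[:, 3] = (-3.7321,1.0000,-1.0353)
J_ω[:, 3] = z_3
entry J[4][3] = 0.9659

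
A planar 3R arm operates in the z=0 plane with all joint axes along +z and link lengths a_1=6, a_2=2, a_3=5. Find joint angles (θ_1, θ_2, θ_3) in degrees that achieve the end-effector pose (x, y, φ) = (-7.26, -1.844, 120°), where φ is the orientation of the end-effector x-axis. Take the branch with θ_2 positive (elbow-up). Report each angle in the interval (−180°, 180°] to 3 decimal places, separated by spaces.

wrist centre = target − a_3·(cos φ, sin φ) = (-4.7600, -6.1741)
cos θ_2 = (60.7774−6²−2²)/(2·6·2) = 0.8657; θ_2 = 30.0342° (elbow-up)
β = atan2(-6.1741,-4.7600) = -127.6308°; ψ = atan2(1.0010,7.7315) = 7.3774°
θ_1 = β − ψ = -135.0081°
θ_3 = φ − θ_1 − θ_2 = -135.0261° (wrapped to (-180°,180°])

-135.008 30.034 -135.026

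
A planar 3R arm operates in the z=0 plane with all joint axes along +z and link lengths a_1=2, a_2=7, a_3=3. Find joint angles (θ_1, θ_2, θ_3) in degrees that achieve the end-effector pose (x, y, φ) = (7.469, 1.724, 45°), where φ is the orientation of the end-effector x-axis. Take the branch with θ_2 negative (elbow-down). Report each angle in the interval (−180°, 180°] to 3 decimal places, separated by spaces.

wrist centre = target − a_3·(cos φ, sin φ) = (5.3477, -0.3973)
cos θ_2 = (28.7555−2²−7²)/(2·2·7) = -0.8659; θ_2 = -149.9826° (elbow-down)
β = atan2(-0.3973,5.3477) = -4.2491°; ψ = atan2(-3.5018,-4.0611) = -139.2293°
θ_1 = β − ψ = 134.9801°
θ_3 = φ − θ_1 − θ_2 = 60.0025° (wrapped to (-180°,180°])

134.980 -149.983 60.002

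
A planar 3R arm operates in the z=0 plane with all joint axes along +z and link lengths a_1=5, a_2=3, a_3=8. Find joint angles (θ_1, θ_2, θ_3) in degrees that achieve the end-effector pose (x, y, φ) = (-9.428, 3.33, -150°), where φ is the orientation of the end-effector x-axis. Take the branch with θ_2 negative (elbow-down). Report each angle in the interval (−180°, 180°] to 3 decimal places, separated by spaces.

wrist centre = target − a_3·(cos φ, sin φ) = (-2.4998, 7.3300)
cos θ_2 = (59.9779−5²−3²)/(2·5·3) = 0.8659; θ_2 = -30.0110° (elbow-down)
β = atan2(7.3300,-2.4998) = 108.8312°; ψ = atan2(-1.5005,7.5978) = -11.1717°
θ_1 = β − ψ = 120.0029°
θ_3 = φ − θ_1 − θ_2 = 120.0081° (wrapped to (-180°,180°])

120.003 -30.011 120.008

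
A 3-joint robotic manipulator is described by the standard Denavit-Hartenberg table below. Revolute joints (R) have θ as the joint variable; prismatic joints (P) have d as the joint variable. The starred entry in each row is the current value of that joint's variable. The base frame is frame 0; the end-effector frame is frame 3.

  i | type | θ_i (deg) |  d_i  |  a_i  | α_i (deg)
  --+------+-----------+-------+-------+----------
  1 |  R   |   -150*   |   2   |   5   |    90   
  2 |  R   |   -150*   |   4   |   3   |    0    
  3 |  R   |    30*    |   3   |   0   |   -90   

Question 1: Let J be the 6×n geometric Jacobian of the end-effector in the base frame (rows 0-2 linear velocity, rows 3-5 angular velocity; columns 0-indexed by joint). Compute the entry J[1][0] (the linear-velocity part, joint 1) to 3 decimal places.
-5.580

axis z_0 = ẑ; lever o_n−o_0 = (-5.5801,4.8612,0.5000)
cross product → J_v[:, 0] = (-4.8612,-5.5801,0.0000)
J_ω[:, 0] = z_0
entry J[1][0] = -5.5801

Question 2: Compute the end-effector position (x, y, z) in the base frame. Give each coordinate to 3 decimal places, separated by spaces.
-5.580 4.861 0.500

after link 1: o_1 = (-4.3301, -2.5000, 2.0000)
after link 2: o_2 = (-4.0801, 2.2631, 0.5000)
after link 3: o_3 = (-5.5801, 4.8612, 0.5000)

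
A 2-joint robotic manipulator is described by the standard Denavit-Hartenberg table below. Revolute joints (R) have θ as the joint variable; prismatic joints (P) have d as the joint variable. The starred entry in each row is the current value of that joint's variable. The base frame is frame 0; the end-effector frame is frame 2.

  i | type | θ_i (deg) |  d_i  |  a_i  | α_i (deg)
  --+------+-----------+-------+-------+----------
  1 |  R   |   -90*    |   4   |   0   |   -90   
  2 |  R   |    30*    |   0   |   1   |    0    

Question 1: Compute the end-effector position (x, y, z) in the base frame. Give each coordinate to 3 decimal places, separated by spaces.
0.000 -0.866 3.500

after link 1: o_1 = (0.0000, 0.0000, 4.0000)
after link 2: o_2 = (0.0000, -0.8660, 3.5000)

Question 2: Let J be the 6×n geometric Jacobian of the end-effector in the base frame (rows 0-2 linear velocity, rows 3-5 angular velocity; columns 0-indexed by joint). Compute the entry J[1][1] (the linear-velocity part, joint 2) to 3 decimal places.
axis z_1 = (1.0000,0.0000,0.0000); lever o_n−o_1 = (0.0000,-0.8660,-0.5000)
cross product → J_v[:, 1] = (0.0000,0.5000,-0.8660)
J_ω[:, 1] = z_1
entry J[1][1] = 0.5000

0.500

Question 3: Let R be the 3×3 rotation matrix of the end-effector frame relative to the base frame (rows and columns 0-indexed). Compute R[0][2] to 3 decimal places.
1.000

End-effector z-axis (col 2 of R) = (1.0000,0.0000,0.0000)
R[0][2] = 1.0000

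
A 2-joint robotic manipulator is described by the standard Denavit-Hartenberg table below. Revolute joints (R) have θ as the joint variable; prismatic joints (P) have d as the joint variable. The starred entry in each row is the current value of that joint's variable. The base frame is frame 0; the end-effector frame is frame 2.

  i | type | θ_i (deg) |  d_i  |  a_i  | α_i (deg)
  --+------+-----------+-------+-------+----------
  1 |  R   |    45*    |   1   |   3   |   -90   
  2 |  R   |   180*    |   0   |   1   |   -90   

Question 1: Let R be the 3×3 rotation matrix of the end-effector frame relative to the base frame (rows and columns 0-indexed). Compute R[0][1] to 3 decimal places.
End-effector y-axis (col 1 of R) = (0.7071,-0.7071,0.0000)
R[0][1] = 0.7071

0.707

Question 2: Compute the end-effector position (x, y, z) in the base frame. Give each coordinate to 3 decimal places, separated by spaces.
1.414 1.414 1.000

after link 1: o_1 = (2.1213, 2.1213, 1.0000)
after link 2: o_2 = (1.4142, 1.4142, 1.0000)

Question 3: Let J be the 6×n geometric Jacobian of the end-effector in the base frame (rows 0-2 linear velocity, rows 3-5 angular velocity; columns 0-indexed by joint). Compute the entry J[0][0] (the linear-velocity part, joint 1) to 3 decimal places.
axis z_0 = ẑ; lever o_n−o_0 = (1.4142,1.4142,1.0000)
cross product → J_v[:, 0] = (-1.4142,1.4142,0.0000)
J_ω[:, 0] = z_0
entry J[0][0] = -1.4142

-1.414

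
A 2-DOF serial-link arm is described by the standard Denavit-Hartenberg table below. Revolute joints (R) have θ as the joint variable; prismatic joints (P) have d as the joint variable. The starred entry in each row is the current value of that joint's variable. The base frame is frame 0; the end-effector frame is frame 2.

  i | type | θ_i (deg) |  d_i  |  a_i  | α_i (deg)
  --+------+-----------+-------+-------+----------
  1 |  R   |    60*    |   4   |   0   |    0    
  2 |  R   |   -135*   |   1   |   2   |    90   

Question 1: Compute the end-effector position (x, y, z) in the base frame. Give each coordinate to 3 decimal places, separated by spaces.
0.518 -1.932 5.000

after link 1: o_1 = (0.0000, 0.0000, 4.0000)
after link 2: o_2 = (0.5176, -1.9319, 5.0000)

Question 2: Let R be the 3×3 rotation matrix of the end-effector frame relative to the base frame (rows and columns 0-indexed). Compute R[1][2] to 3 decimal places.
End-effector z-axis (col 2 of R) = (-0.9659,-0.2588,0.0000)
R[1][2] = -0.2588

-0.259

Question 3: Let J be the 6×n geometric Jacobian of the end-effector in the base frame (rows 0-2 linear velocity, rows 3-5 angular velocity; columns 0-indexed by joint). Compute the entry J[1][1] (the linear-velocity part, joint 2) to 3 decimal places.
0.518

axis z_1 = (0.0000,0.0000,1.0000); lever o_n−o_1 = (0.5176,-1.9319,1.0000)
cross product → J_v[:, 1] = (1.9319,0.5176,-0.0000)
J_ω[:, 1] = z_1
entry J[1][1] = 0.5176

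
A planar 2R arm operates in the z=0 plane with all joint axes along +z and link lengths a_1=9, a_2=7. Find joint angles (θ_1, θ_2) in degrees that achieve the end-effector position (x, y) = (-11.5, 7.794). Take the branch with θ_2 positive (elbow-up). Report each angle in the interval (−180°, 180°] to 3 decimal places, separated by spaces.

120.000 60.002

cos θ_2 = (192.9964−9²−7²)/(2·9·7) = 0.5000; θ_2 = 60.0019° (elbow-up)
β = atan2(7.7940,-11.5000) = 145.8730°; ψ = atan2(6.0623,12.4998) = 25.8730°
θ_1 = β − ψ = 120.0000°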